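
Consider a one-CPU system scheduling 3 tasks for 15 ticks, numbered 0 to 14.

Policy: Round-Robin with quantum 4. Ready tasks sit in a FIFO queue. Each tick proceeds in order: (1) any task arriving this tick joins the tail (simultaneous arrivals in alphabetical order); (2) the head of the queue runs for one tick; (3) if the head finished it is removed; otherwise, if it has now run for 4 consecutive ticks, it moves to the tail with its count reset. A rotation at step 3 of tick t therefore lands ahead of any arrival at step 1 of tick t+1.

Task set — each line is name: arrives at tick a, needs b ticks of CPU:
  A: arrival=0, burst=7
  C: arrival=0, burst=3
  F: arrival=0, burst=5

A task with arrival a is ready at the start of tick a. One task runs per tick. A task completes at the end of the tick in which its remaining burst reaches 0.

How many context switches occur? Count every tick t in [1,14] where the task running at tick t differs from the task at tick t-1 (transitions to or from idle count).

t=0: queue=[A,C,F] q_used=0 → run A
t=1: queue=[A,C,F] q_used=1 → run A
t=2: queue=[A,C,F] q_used=2 → run A
t=3: queue=[A,C,F] q_used=3 → run A
t=4: queue=[C,F,A] q_used=0 → run C
t=5: queue=[C,F,A] q_used=1 → run C
t=6: queue=[C,F,A] q_used=2 → run C
t=7: queue=[F,A] q_used=0 → run F
t=8: queue=[F,A] q_used=1 → run F
t=9: queue=[F,A] q_used=2 → run F
t=10: queue=[F,A] q_used=3 → run F
t=11: queue=[A,F] q_used=0 → run A
t=12: queue=[A,F] q_used=1 → run A
t=13: queue=[A,F] q_used=2 → run A
t=14: queue=[F] q_used=0 → run F

context switches = 4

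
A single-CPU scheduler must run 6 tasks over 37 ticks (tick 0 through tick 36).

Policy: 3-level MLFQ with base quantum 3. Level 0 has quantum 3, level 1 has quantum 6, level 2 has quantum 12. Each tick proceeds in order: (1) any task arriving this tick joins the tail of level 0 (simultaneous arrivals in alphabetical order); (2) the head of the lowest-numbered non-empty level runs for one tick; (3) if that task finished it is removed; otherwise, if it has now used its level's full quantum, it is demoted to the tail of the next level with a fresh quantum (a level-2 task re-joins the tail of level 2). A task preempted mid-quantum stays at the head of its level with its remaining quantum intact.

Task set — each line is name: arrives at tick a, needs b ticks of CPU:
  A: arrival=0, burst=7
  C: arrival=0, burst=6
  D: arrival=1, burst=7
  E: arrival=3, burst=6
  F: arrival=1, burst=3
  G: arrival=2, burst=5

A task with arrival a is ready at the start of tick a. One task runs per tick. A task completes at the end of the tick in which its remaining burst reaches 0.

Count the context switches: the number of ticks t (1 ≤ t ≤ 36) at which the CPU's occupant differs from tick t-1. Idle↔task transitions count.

t=0: L0/L1/L2 = AC/-/- → run A
t=1: L0/L1/L2 = ACDF/-/- → run A
t=2: L0/L1/L2 = ACDFG/-/- → run A
t=3: L0/L1/L2 = CDFGE/A/- → run C
t=4: L0/L1/L2 = CDFGE/A/- → run C
t=5: L0/L1/L2 = CDFGE/A/- → run C
t=6: L0/L1/L2 = DFGE/AC/- → run D
t=7: L0/L1/L2 = DFGE/AC/- → run D
t=8: L0/L1/L2 = DFGE/AC/- → run D
t=9: L0/L1/L2 = FGE/ACD/- → run F
t=10: L0/L1/L2 = FGE/ACD/- → run F
t=11: L0/L1/L2 = FGE/ACD/- → run F
t=12: L0/L1/L2 = GE/ACD/- → run G
t=13: L0/L1/L2 = GE/ACD/- → run G
t=14: L0/L1/L2 = GE/ACD/- → run G
t=15: L0/L1/L2 = E/ACDG/- → run E
t=16: L0/L1/L2 = E/ACDG/- → run E
t=17: L0/L1/L2 = E/ACDG/- → run E
t=18: L0/L1/L2 = -/ACDGE/- → run A
t=19: L0/L1/L2 = -/ACDGE/- → run A
t=20: L0/L1/L2 = -/ACDGE/- → run A
t=21: L0/L1/L2 = -/ACDGE/- → run A
t=22: L0/L1/L2 = -/CDGE/- → run C
t=23: L0/L1/L2 = -/CDGE/- → run C
t=24: L0/L1/L2 = -/CDGE/- → run C
t=25: L0/L1/L2 = -/DGE/- → run D
t=26: L0/L1/L2 = -/DGE/- → run D
t=27: L0/L1/L2 = -/DGE/- → run D
t=28: L0/L1/L2 = -/DGE/- → run D
t=29: L0/L1/L2 = -/GE/- → run G
t=30: L0/L1/L2 = -/GE/- → run G
t=31: L0/L1/L2 = -/E/- → run E
t=32: L0/L1/L2 = -/E/- → run E
t=33: L0/L1/L2 = -/E/- → run E
t=34: (idle)
t=35: (idle)
t=36: (idle)

context switches = 11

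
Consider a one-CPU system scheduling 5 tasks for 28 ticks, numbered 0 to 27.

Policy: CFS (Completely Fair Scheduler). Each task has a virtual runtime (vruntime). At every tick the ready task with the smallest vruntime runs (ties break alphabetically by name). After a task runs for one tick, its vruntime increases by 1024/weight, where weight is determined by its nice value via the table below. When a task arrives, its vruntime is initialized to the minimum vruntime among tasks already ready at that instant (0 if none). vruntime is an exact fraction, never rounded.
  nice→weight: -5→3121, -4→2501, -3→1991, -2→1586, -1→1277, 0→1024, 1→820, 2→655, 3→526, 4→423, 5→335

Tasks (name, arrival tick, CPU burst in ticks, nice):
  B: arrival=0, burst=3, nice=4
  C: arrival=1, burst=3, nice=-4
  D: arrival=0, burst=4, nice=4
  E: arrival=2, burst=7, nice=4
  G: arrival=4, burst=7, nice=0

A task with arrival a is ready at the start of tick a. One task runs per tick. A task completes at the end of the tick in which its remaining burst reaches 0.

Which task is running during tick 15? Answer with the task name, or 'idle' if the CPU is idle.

running at tick 15 = D

t=0: vr[B=0 D=0] → run B
t=1: vr[B=1024/423 C=0 D=0] → run C
t=2: vr[B=1024/423 C=1024/2501 D=0 E=0] → run D
t=3: vr[B=1024/423 C=1024/2501 D=1024/423 E=0] → run E
t=4: vr[B=1024/423 C=1024/2501 D=1024/423 E=1024/423 G=1024/2501] → run C
t=5: vr[B=1024/423 C=2048/2501 D=1024/423 E=1024/423 G=1024/2501] → run G
t=6: vr[B=1024/423 C=2048/2501 D=1024/423 E=1024/423 G=3525/2501] → run C
t=7: vr[B=1024/423 D=1024/423 E=1024/423 G=3525/2501] → run G
t=8: vr[B=1024/423 D=1024/423 E=1024/423 G=6026/2501] → run G
t=9: vr[B=1024/423 D=1024/423 E=1024/423 G=8527/2501] → run B
t=10: vr[B=2048/423 D=1024/423 E=1024/423 G=8527/2501] → run D
t=11: vr[B=2048/423 D=2048/423 E=1024/423 G=8527/2501] → run E
t=12: vr[B=2048/423 D=2048/423 E=2048/423 G=8527/2501] → run G
t=13: vr[B=2048/423 D=2048/423 E=2048/423 G=11028/2501] → run G
t=14: vr[B=2048/423 D=2048/423 E=2048/423 G=13529/2501] → run B
t=15: vr[D=2048/423 E=2048/423 G=13529/2501] → run D
t=16: vr[D=1024/141 E=2048/423 G=13529/2501] → run E
t=17: vr[D=1024/141 E=1024/141 G=13529/2501] → run G
t=18: vr[D=1024/141 E=1024/141 G=16030/2501] → run G
t=19: vr[D=1024/141 E=1024/141] → run D
t=20: vr[E=1024/141] → run E
t=21: vr[E=4096/423] → run E
t=22: vr[E=5120/423] → run E
t=23: vr[E=2048/141] → run E
t=24: (idle)
t=25: (idle)
t=26: (idle)
t=27: (idle)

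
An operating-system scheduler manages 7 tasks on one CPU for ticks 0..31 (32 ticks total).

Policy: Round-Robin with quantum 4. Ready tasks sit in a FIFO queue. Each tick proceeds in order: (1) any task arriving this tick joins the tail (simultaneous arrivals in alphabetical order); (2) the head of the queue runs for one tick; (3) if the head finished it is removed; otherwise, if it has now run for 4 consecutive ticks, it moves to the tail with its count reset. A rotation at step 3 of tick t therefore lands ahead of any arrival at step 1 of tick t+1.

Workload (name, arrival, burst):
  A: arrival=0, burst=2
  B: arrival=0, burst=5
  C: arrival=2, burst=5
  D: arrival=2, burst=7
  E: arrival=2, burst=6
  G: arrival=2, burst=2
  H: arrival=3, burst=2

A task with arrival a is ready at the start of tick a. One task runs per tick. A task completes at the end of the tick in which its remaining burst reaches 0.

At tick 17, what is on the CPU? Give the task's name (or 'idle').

running at tick 17 = E

t=0: queue=[A,B] q_used=0 → run A
t=1: queue=[A,B] q_used=1 → run A
t=2: queue=[B,C,D,E,G] q_used=0 → run B
t=3: queue=[B,C,D,E,G,H] q_used=1 → run B
t=4: queue=[B,C,D,E,G,H] q_used=2 → run B
t=5: queue=[B,C,D,E,G,H] q_used=3 → run B
t=6: queue=[C,D,E,G,H,B] q_used=0 → run C
t=7: queue=[C,D,E,G,H,B] q_used=1 → run C
t=8: queue=[C,D,E,G,H,B] q_used=2 → run C
t=9: queue=[C,D,E,G,H,B] q_used=3 → run C
t=10: queue=[D,E,G,H,B,C] q_used=0 → run D
t=11: queue=[D,E,G,H,B,C] q_used=1 → run D
t=12: queue=[D,E,G,H,B,C] q_used=2 → run D
t=13: queue=[D,E,G,H,B,C] q_used=3 → run D
t=14: queue=[E,G,H,B,C,D] q_used=0 → run E
t=15: queue=[E,G,H,B,C,D] q_used=1 → run E
t=16: queue=[E,G,H,B,C,D] q_used=2 → run E
t=17: queue=[E,G,H,B,C,D] q_used=3 → run E
t=18: queue=[G,H,B,C,D,E] q_used=0 → run G
t=19: queue=[G,H,B,C,D,E] q_used=1 → run G
t=20: queue=[H,B,C,D,E] q_used=0 → run H
t=21: queue=[H,B,C,D,E] q_used=1 → run H
t=22: queue=[B,C,D,E] q_used=0 → run B
t=23: queue=[C,D,E] q_used=0 → run C
t=24: queue=[D,E] q_used=0 → run D
t=25: queue=[D,E] q_used=1 → run D
t=26: queue=[D,E] q_used=2 → run D
t=27: queue=[E] q_used=0 → run E
t=28: queue=[E] q_used=1 → run E
t=29: (idle)
t=30: (idle)
t=31: (idle)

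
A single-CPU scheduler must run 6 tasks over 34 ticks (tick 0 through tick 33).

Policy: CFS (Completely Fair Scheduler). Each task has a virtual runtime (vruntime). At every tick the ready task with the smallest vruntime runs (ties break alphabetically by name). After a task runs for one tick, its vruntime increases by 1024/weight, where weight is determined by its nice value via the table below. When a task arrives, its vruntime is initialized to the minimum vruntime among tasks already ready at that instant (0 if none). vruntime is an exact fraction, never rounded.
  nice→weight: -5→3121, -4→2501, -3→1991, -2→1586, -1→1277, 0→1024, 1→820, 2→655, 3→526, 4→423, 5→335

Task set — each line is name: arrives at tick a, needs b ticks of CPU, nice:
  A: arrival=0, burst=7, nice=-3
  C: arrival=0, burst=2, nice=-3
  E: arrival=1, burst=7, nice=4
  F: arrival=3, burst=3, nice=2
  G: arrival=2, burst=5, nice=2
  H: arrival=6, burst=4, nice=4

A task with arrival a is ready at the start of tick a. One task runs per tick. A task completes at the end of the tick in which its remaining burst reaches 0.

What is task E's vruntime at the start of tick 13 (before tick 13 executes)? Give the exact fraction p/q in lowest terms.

t=0: vr[A=0 C=0] → run A
t=1: vr[A=1024/1991 C=0 E=0] → run C
t=2: vr[A=1024/1991 C=1024/1991 E=0 G=0] → run E
t=3: vr[A=1024/1991 C=1024/1991 E=1024/423 F=0 G=0] → run F
t=4: vr[A=1024/1991 C=1024/1991 E=1024/423 F=1024/655 G=0] → run G
t=5: vr[A=1024/1991 C=1024/1991 E=1024/423 F=1024/655 G=1024/655] → run A
t=6: vr[A=2048/1991 C=1024/1991 E=1024/423 F=1024/655 G=1024/655 H=1024/1991] → run C
t=7: vr[A=2048/1991 E=1024/423 F=1024/655 G=1024/655 H=1024/1991] → run H
t=8: vr[A=2048/1991 E=1024/423 F=1024/655 G=1024/655 H=2471936/842193] → run A
t=9: vr[A=3072/1991 E=1024/423 F=1024/655 G=1024/655 H=2471936/842193] → run A
t=10: vr[A=4096/1991 E=1024/423 F=1024/655 G=1024/655 H=2471936/842193] → run F
t=11: vr[A=4096/1991 E=1024/423 F=2048/655 G=1024/655 H=2471936/842193] → run G
t=12: vr[A=4096/1991 E=1024/423 F=2048/655 G=2048/655 H=2471936/842193] → run A
t=13: vr[A=5120/1991 E=1024/423 F=2048/655 G=2048/655 H=2471936/842193] → run E
t=14: vr[A=5120/1991 E=2048/423 F=2048/655 G=2048/655 H=2471936/842193] → run A
t=15: vr[A=6144/1991 E=2048/423 F=2048/655 G=2048/655 H=2471936/842193] → run H
t=16: vr[A=6144/1991 E=2048/423 F=2048/655 G=2048/655 H=4510720/842193] → run A
t=17: vr[E=2048/423 F=2048/655 G=2048/655 H=4510720/842193] → run F
t=18: vr[E=2048/423 G=2048/655 H=4510720/842193] → run G
t=19: vr[E=2048/423 G=3072/655 H=4510720/842193] → run G
t=20: vr[E=2048/423 G=4096/655 H=4510720/842193] → run E
t=21: vr[E=1024/141 G=4096/655 H=4510720/842193] → run H
t=22: vr[E=1024/141 G=4096/655 H=2183168/280731] → run G
t=23: vr[E=1024/141 H=2183168/280731] → run E
t=24: vr[E=4096/423 H=2183168/280731] → run H
t=25: vr[E=4096/423] → run E
t=26: vr[E=5120/423] → run E
t=27: vr[E=2048/141] → run E
t=28: (idle)
t=29: (idle)
t=30: (idle)
t=31: (idle)
t=32: (idle)
t=33: (idle)

vruntime(E, start of tick 13) = 1024/423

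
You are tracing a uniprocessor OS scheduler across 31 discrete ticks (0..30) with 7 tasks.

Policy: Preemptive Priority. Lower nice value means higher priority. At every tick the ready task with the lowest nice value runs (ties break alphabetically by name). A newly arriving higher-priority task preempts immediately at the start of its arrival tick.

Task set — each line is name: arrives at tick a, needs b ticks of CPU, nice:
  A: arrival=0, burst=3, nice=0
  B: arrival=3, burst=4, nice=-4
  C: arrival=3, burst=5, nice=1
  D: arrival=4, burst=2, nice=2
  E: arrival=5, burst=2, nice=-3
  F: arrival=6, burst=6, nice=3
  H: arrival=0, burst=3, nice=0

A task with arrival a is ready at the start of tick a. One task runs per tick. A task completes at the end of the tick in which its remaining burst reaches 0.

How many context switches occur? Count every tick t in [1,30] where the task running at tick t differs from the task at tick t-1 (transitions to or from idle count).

t=0: ready={A,H} → run A
t=1: ready={A,H} → run A
t=2: ready={A,H} → run A
t=3: ready={B,C,H} → run B
t=4: ready={B,C,D,H} → run B
t=5: ready={B,C,D,E,H} → run B
t=6: ready={B,C,D,E,F,H} → run B
t=7: ready={C,D,E,F,H} → run E
t=8: ready={C,D,E,F,H} → run E
t=9: ready={C,D,F,H} → run H
t=10: ready={C,D,F,H} → run H
t=11: ready={C,D,F,H} → run H
t=12: ready={C,D,F} → run C
t=13: ready={C,D,F} → run C
t=14: ready={C,D,F} → run C
t=15: ready={C,D,F} → run C
t=16: ready={C,D,F} → run C
t=17: ready={D,F} → run D
t=18: ready={D,F} → run D
t=19: ready={F} → run F
t=20: ready={F} → run F
t=21: ready={F} → run F
t=22: ready={F} → run F
t=23: ready={F} → run F
t=24: ready={F} → run F
t=25: (idle)
t=26: (idle)
t=27: (idle)
t=28: (idle)
t=29: (idle)
t=30: (idle)

context switches = 7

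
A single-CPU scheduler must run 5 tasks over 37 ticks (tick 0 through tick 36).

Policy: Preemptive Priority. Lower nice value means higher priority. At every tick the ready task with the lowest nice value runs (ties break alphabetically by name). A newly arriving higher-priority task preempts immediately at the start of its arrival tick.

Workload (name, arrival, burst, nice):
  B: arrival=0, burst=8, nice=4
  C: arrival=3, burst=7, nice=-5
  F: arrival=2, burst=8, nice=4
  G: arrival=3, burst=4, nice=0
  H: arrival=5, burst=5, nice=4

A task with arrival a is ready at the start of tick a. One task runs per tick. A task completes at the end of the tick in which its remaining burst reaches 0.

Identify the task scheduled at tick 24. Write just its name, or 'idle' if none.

t=0: ready={B} → run B
t=1: ready={B} → run B
t=2: ready={B,F} → run B
t=3: ready={B,C,F,G} → run C
t=4: ready={B,C,F,G} → run C
t=5: ready={B,C,F,G,H} → run C
t=6: ready={B,C,F,G,H} → run C
t=7: ready={B,C,F,G,H} → run C
t=8: ready={B,C,F,G,H} → run C
t=9: ready={B,C,F,G,H} → run C
t=10: ready={B,F,G,H} → run G
t=11: ready={B,F,G,H} → run G
t=12: ready={B,F,G,H} → run G
t=13: ready={B,F,G,H} → run G
t=14: ready={B,F,H} → run B
t=15: ready={B,F,H} → run B
t=16: ready={B,F,H} → run B
t=17: ready={B,F,H} → run B
t=18: ready={B,F,H} → run B
t=19: ready={F,H} → run F
t=20: ready={F,H} → run F
t=21: ready={F,H} → run F
t=22: ready={F,H} → run F
t=23: ready={F,H} → run F
t=24: ready={F,H} → run F
t=25: ready={F,H} → run F
t=26: ready={F,H} → run F
t=27: ready={H} → run H
t=28: ready={H} → run H
t=29: ready={H} → run H
t=30: ready={H} → run H
t=31: ready={H} → run H
t=32: (idle)
t=33: (idle)
t=34: (idle)
t=35: (idle)
t=36: (idle)

running at tick 24 = F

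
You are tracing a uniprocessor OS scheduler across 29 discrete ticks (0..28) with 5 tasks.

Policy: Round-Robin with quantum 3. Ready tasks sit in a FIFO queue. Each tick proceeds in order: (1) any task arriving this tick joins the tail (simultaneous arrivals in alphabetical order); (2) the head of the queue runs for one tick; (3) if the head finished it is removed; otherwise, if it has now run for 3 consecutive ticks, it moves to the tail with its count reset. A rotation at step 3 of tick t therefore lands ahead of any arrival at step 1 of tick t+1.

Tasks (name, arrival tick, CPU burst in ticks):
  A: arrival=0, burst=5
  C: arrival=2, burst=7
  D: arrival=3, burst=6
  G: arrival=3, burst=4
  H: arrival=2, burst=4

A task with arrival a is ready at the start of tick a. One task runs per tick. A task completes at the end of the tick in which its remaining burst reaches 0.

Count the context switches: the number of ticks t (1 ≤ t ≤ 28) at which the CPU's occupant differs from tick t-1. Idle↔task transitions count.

context switches = 11

t=0: queue=[A] q_used=0 → run A
t=1: queue=[A] q_used=1 → run A
t=2: queue=[A,C,H] q_used=2 → run A
t=3: queue=[C,H,A,D,G] q_used=0 → run C
t=4: queue=[C,H,A,D,G] q_used=1 → run C
t=5: queue=[C,H,A,D,G] q_used=2 → run C
t=6: queue=[H,A,D,G,C] q_used=0 → run H
t=7: queue=[H,A,D,G,C] q_used=1 → run H
t=8: queue=[H,A,D,G,C] q_used=2 → run H
t=9: queue=[A,D,G,C,H] q_used=0 → run A
t=10: queue=[A,D,G,C,H] q_used=1 → run A
t=11: queue=[D,G,C,H] q_used=0 → run D
t=12: queue=[D,G,C,H] q_used=1 → run D
t=13: queue=[D,G,C,H] q_used=2 → run D
t=14: queue=[G,C,H,D] q_used=0 → run G
t=15: queue=[G,C,H,D] q_used=1 → run G
t=16: queue=[G,C,H,D] q_used=2 → run G
t=17: queue=[C,H,D,G] q_used=0 → run C
t=18: queue=[C,H,D,G] q_used=1 → run C
t=19: queue=[C,H,D,G] q_used=2 → run C
t=20: queue=[H,D,G,C] q_used=0 → run H
t=21: queue=[D,G,C] q_used=0 → run D
t=22: queue=[D,G,C] q_used=1 → run D
t=23: queue=[D,G,C] q_used=2 → run D
t=24: queue=[G,C] q_used=0 → run G
t=25: queue=[C] q_used=0 → run C
t=26: (idle)
t=27: (idle)
t=28: (idle)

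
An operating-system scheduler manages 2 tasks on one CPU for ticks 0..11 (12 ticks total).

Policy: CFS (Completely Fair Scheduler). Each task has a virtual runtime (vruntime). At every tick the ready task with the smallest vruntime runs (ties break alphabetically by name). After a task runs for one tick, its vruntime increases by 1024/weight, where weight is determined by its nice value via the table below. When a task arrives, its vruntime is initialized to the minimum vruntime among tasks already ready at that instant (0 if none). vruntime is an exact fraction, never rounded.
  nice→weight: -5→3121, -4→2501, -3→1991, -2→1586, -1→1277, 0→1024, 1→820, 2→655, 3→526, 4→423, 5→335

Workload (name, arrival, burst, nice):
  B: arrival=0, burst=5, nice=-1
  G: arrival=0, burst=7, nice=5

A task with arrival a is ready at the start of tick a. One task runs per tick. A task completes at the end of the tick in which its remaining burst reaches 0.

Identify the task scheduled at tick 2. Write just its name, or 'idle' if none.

running at tick 2 = B

t=0: vr[B=0 G=0] → run B
t=1: vr[B=1024/1277 G=0] → run G
t=2: vr[B=1024/1277 G=1024/335] → run B
t=3: vr[B=2048/1277 G=1024/335] → run B
t=4: vr[B=3072/1277 G=1024/335] → run B
t=5: vr[B=4096/1277 G=1024/335] → run G
t=6: vr[B=4096/1277 G=2048/335] → run B
t=7: vr[G=2048/335] → run G
t=8: vr[G=3072/335] → run G
t=9: vr[G=4096/335] → run G
t=10: vr[G=1024/67] → run G
t=11: vr[G=6144/335] → run G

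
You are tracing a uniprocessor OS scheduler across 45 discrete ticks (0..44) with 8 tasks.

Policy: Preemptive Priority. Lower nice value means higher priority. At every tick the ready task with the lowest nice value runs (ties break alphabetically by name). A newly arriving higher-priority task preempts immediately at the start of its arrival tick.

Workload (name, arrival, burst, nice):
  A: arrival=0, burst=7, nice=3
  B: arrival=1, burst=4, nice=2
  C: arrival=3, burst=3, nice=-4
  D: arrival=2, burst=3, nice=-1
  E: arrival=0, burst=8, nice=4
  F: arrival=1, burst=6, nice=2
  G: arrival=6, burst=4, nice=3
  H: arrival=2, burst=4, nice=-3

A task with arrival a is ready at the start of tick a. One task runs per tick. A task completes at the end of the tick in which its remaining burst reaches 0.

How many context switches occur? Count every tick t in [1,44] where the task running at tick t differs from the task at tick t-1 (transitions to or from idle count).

t=0: ready={A,E} → run A
t=1: ready={A,B,E,F} → run B
t=2: ready={A,B,D,E,F,H} → run H
t=3: ready={A,B,C,D,E,F,H} → run C
t=4: ready={A,B,C,D,E,F,H} → run C
t=5: ready={A,B,C,D,E,F,H} → run C
t=6: ready={A,B,D,E,F,G,H} → run H
t=7: ready={A,B,D,E,F,G,H} → run H
t=8: ready={A,B,D,E,F,G,H} → run H
t=9: ready={A,B,D,E,F,G} → run D
t=10: ready={A,B,D,E,F,G} → run D
t=11: ready={A,B,D,E,F,G} → run D
t=12: ready={A,B,E,F,G} → run B
t=13: ready={A,B,E,F,G} → run B
t=14: ready={A,B,E,F,G} → run B
t=15: ready={A,E,F,G} → run F
t=16: ready={A,E,F,G} → run F
t=17: ready={A,E,F,G} → run F
t=18: ready={A,E,F,G} → run F
t=19: ready={A,E,F,G} → run F
t=20: ready={A,E,F,G} → run F
t=21: ready={A,E,G} → run A
t=22: ready={A,E,G} → run A
t=23: ready={A,E,G} → run A
t=24: ready={A,E,G} → run A
t=25: ready={A,E,G} → run A
t=26: ready={A,E,G} → run A
t=27: ready={E,G} → run G
t=28: ready={E,G} → run G
t=29: ready={E,G} → run G
t=30: ready={E,G} → run G
t=31: ready={E} → run E
t=32: ready={E} → run E
t=33: ready={E} → run E
t=34: ready={E} → run E
t=35: ready={E} → run E
t=36: ready={E} → run E
t=37: ready={E} → run E
t=38: ready={E} → run E
t=39: (idle)
t=40: (idle)
t=41: (idle)
t=42: (idle)
t=43: (idle)
t=44: (idle)

context switches = 11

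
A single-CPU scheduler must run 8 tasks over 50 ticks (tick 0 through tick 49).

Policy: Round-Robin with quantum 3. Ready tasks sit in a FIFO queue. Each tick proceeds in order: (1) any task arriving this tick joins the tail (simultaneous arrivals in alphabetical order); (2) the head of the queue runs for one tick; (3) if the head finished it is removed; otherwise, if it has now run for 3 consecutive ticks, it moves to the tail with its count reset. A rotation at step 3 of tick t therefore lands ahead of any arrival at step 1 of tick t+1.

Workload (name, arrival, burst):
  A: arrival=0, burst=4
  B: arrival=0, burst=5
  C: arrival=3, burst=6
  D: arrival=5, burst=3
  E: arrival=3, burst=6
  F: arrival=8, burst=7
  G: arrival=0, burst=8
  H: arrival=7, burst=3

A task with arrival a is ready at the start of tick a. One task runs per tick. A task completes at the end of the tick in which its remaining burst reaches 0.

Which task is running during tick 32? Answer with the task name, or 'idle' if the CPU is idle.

t=0: queue=[A,B,G] q_used=0 → run A
t=1: queue=[A,B,G] q_used=1 → run A
t=2: queue=[A,B,G] q_used=2 → run A
t=3: queue=[B,G,A,C,E] q_used=0 → run B
t=4: queue=[B,G,A,C,E] q_used=1 → run B
t=5: queue=[B,G,A,C,E,D] q_used=2 → run B
t=6: queue=[G,A,C,E,D,B] q_used=0 → run G
t=7: queue=[G,A,C,E,D,B,H] q_used=1 → run G
t=8: queue=[G,A,C,E,D,B,H,F] q_used=2 → run G
t=9: queue=[A,C,E,D,B,H,F,G] q_used=0 → run A
t=10: queue=[C,E,D,B,H,F,G] q_used=0 → run C
t=11: queue=[C,E,D,B,H,F,G] q_used=1 → run C
t=12: queue=[C,E,D,B,H,F,G] q_used=2 → run C
t=13: queue=[E,D,B,H,F,G,C] q_used=0 → run E
t=14: queue=[E,D,B,H,F,G,C] q_used=1 → run E
t=15: queue=[E,D,B,H,F,G,C] q_used=2 → run E
t=16: queue=[D,B,H,F,G,C,E] q_used=0 → run D
t=17: queue=[D,B,H,F,G,C,E] q_used=1 → run D
t=18: queue=[D,B,H,F,G,C,E] q_used=2 → run D
t=19: queue=[B,H,F,G,C,E] q_used=0 → run B
t=20: queue=[B,H,F,G,C,E] q_used=1 → run B
t=21: queue=[H,F,G,C,E] q_used=0 → run H
t=22: queue=[H,F,G,C,E] q_used=1 → run H
t=23: queue=[H,F,G,C,E] q_used=2 → run H
t=24: queue=[F,G,C,E] q_used=0 → run F
t=25: queue=[F,G,C,E] q_used=1 → run F
t=26: queue=[F,G,C,E] q_used=2 → run F
t=27: queue=[G,C,E,F] q_used=0 → run G
t=28: queue=[G,C,E,F] q_used=1 → run G
t=29: queue=[G,C,E,F] q_used=2 → run G
t=30: queue=[C,E,F,G] q_used=0 → run C
t=31: queue=[C,E,F,G] q_used=1 → run C
t=32: queue=[C,E,F,G] q_used=2 → run C
t=33: queue=[E,F,G] q_used=0 → run E
t=34: queue=[E,F,G] q_used=1 → run E
t=35: queue=[E,F,G] q_used=2 → run E
t=36: queue=[F,G] q_used=0 → run F
t=37: queue=[F,G] q_used=1 → run F
t=38: queue=[F,G] q_used=2 → run F
t=39: queue=[G,F] q_used=0 → run G
t=40: queue=[G,F] q_used=1 → run G
t=41: queue=[F] q_used=0 → run F
t=42: (idle)
t=43: (idle)
t=44: (idle)
t=45: (idle)
t=46: (idle)
t=47: (idle)
t=48: (idle)
t=49: (idle)

running at tick 32 = C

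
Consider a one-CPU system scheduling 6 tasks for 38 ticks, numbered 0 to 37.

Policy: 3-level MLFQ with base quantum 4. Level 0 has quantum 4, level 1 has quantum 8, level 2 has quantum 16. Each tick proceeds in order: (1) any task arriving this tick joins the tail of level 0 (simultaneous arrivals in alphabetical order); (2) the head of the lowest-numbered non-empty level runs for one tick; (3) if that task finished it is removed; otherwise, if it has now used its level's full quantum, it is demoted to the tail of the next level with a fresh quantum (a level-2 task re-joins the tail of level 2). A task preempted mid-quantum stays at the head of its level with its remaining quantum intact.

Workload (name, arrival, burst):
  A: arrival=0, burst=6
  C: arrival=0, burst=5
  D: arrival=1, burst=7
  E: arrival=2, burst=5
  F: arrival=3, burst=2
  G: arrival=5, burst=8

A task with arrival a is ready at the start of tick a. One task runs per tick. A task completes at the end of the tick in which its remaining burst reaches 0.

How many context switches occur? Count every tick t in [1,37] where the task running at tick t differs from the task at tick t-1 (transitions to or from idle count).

t=0: L0/L1/L2 = AC/-/- → run A
t=1: L0/L1/L2 = ACD/-/- → run A
t=2: L0/L1/L2 = ACDE/-/- → run A
t=3: L0/L1/L2 = ACDEF/-/- → run A
t=4: L0/L1/L2 = CDEF/A/- → run C
t=5: L0/L1/L2 = CDEFG/A/- → run C
t=6: L0/L1/L2 = CDEFG/A/- → run C
t=7: L0/L1/L2 = CDEFG/A/- → run C
t=8: L0/L1/L2 = DEFG/AC/- → run D
t=9: L0/L1/L2 = DEFG/AC/- → run D
t=10: L0/L1/L2 = DEFG/AC/- → run D
t=11: L0/L1/L2 = DEFG/AC/- → run D
t=12: L0/L1/L2 = EFG/ACD/- → run E
t=13: L0/L1/L2 = EFG/ACD/- → run E
t=14: L0/L1/L2 = EFG/ACD/- → run E
t=15: L0/L1/L2 = EFG/ACD/- → run E
t=16: L0/L1/L2 = FG/ACDE/- → run F
t=17: L0/L1/L2 = FG/ACDE/- → run F
t=18: L0/L1/L2 = G/ACDE/- → run G
t=19: L0/L1/L2 = G/ACDE/- → run G
t=20: L0/L1/L2 = G/ACDE/- → run G
t=21: L0/L1/L2 = G/ACDE/- → run G
t=22: L0/L1/L2 = -/ACDEG/- → run A
t=23: L0/L1/L2 = -/ACDEG/- → run A
t=24: L0/L1/L2 = -/CDEG/- → run C
t=25: L0/L1/L2 = -/DEG/- → run D
t=26: L0/L1/L2 = -/DEG/- → run D
t=27: L0/L1/L2 = -/DEG/- → run D
t=28: L0/L1/L2 = -/EG/- → run E
t=29: L0/L1/L2 = -/G/- → run G
t=30: L0/L1/L2 = -/G/- → run G
t=31: L0/L1/L2 = -/G/- → run G
t=32: L0/L1/L2 = -/G/- → run G
t=33: (idle)
t=34: (idle)
t=35: (idle)
t=36: (idle)
t=37: (idle)

context switches = 11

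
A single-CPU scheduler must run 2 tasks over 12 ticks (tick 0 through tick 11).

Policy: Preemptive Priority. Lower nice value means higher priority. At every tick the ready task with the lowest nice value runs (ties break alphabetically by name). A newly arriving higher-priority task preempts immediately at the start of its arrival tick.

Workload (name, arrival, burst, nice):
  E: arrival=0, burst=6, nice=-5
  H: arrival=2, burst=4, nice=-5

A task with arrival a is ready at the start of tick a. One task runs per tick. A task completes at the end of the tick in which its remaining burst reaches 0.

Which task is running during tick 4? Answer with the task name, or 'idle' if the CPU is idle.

t=0: ready={E} → run E
t=1: ready={E} → run E
t=2: ready={E,H} → run E
t=3: ready={E,H} → run E
t=4: ready={E,H} → run E
t=5: ready={E,H} → run E
t=6: ready={H} → run H
t=7: ready={H} → run H
t=8: ready={H} → run H
t=9: ready={H} → run H
t=10: (idle)
t=11: (idle)

running at tick 4 = E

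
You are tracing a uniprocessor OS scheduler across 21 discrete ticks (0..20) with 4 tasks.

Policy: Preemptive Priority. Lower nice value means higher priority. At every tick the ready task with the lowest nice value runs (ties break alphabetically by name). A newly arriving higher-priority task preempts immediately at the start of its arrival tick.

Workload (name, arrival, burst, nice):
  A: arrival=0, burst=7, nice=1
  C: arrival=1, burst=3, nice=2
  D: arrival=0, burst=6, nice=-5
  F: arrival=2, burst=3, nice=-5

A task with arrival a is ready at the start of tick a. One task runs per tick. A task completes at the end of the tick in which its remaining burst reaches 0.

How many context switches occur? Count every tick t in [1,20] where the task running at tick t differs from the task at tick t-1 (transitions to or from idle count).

t=0: ready={A,D} → run D
t=1: ready={A,C,D} → run D
t=2: ready={A,C,D,F} → run D
t=3: ready={A,C,D,F} → run D
t=4: ready={A,C,D,F} → run D
t=5: ready={A,C,D,F} → run D
t=6: ready={A,C,F} → run F
t=7: ready={A,C,F} → run F
t=8: ready={A,C,F} → run F
t=9: ready={A,C} → run A
t=10: ready={A,C} → run A
t=11: ready={A,C} → run A
t=12: ready={A,C} → run A
t=13: ready={A,C} → run A
t=14: ready={A,C} → run A
t=15: ready={A,C} → run A
t=16: ready={C} → run C
t=17: ready={C} → run C
t=18: ready={C} → run C
t=19: (idle)
t=20: (idle)

context switches = 4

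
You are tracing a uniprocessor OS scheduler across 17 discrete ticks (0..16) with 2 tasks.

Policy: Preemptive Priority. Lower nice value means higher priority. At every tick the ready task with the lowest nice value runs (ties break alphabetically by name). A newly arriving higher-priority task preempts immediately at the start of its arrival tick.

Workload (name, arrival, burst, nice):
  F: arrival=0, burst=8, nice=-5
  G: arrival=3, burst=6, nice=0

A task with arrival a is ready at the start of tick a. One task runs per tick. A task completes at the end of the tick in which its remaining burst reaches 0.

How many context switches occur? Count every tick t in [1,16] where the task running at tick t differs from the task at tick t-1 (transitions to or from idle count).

t=0: ready={F} → run F
t=1: ready={F} → run F
t=2: ready={F} → run F
t=3: ready={F,G} → run F
t=4: ready={F,G} → run F
t=5: ready={F,G} → run F
t=6: ready={F,G} → run F
t=7: ready={F,G} → run F
t=8: ready={G} → run G
t=9: ready={G} → run G
t=10: ready={G} → run G
t=11: ready={G} → run G
t=12: ready={G} → run G
t=13: ready={G} → run G
t=14: (idle)
t=15: (idle)
t=16: (idle)

context switches = 2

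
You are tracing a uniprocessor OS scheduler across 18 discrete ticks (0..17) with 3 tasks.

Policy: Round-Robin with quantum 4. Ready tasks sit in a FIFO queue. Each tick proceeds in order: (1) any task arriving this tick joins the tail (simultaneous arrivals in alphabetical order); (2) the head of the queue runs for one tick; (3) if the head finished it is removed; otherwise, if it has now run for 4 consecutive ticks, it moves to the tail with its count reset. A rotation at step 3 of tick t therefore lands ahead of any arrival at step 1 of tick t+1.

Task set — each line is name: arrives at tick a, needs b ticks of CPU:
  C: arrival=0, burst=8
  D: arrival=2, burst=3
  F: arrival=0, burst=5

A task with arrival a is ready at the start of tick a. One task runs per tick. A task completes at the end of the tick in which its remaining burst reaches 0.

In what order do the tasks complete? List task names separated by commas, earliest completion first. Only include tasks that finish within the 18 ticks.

t=0: queue=[C,F] q_used=0 → run C
t=1: queue=[C,F] q_used=1 → run C
t=2: queue=[C,F,D] q_used=2 → run C
t=3: queue=[C,F,D] q_used=3 → run C
t=4: queue=[F,D,C] q_used=0 → run F
t=5: queue=[F,D,C] q_used=1 → run F
t=6: queue=[F,D,C] q_used=2 → run F
t=7: queue=[F,D,C] q_used=3 → run F
t=8: queue=[D,C,F] q_used=0 → run D
t=9: queue=[D,C,F] q_used=1 → run D
t=10: queue=[D,C,F] q_used=2 → run D
t=11: queue=[C,F] q_used=0 → run C
t=12: queue=[C,F] q_used=1 → run C
t=13: queue=[C,F] q_used=2 → run C
t=14: queue=[C,F] q_used=3 → run C
t=15: queue=[F] q_used=0 → run F
t=16: (idle)
t=17: (idle)

completion order = D, C, F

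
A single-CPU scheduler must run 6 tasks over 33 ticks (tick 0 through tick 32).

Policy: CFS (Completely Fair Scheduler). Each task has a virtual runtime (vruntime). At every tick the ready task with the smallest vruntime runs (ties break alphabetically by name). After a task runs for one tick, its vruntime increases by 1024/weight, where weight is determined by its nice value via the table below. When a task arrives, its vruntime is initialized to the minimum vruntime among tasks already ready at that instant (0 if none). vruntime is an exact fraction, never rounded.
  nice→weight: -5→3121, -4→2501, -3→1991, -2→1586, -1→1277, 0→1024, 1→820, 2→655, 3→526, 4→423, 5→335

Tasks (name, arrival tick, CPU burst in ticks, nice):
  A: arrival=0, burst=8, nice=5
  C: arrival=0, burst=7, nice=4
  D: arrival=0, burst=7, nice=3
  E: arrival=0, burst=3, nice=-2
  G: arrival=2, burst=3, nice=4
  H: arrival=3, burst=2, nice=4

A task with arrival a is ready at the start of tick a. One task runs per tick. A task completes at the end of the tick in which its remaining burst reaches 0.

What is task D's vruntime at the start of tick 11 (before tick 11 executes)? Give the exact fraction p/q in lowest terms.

t=0: vr[A=0 C=0 D=0 E=0] → run A
t=1: vr[A=1024/335 C=0 D=0 E=0] → run C
t=2: vr[A=1024/335 C=1024/423 D=0 E=0 G=0] → run D
t=3: vr[A=1024/335 C=1024/423 D=512/263 E=0 G=0 H=0] → run E
t=4: vr[A=1024/335 C=1024/423 D=512/263 E=512/793 G=0 H=0] → run G
t=5: vr[A=1024/335 C=1024/423 D=512/263 E=512/793 G=1024/423 H=0] → run H
t=6: vr[A=1024/335 C=1024/423 D=512/263 E=512/793 G=1024/423 H=1024/423] → run E
t=7: vr[A=1024/335 C=1024/423 D=512/263 E=1024/793 G=1024/423 H=1024/423] → run E
t=8: vr[A=1024/335 C=1024/423 D=512/263 G=1024/423 H=1024/423] → run D
t=9: vr[A=1024/335 C=1024/423 D=1024/263 G=1024/423 H=1024/423] → run C
t=10: vr[A=1024/335 C=2048/423 D=1024/263 G=1024/423 H=1024/423] → run G
t=11: vr[A=1024/335 C=2048/423 D=1024/263 G=2048/423 H=1024/423] → run H
t=12: vr[A=1024/335 C=2048/423 D=1024/263 G=2048/423] → run A
t=13: vr[A=2048/335 C=2048/423 D=1024/263 G=2048/423] → run D
t=14: vr[A=2048/335 C=2048/423 D=1536/263 G=2048/423] → run C
t=15: vr[A=2048/335 C=1024/141 D=1536/263 G=2048/423] → run G
t=16: vr[A=2048/335 C=1024/141 D=1536/263] → run D
t=17: vr[A=2048/335 C=1024/141 D=2048/263] → run A
t=18: vr[A=3072/335 C=1024/141 D=2048/263] → run C
t=19: vr[A=3072/335 C=4096/423 D=2048/263] → run D
t=20: vr[A=3072/335 C=4096/423 D=2560/263] → run A
t=21: vr[A=4096/335 C=4096/423 D=2560/263] → run C
t=22: vr[A=4096/335 C=5120/423 D=2560/263] → run D
t=23: vr[A=4096/335 C=5120/423 D=3072/263] → run D
t=24: vr[A=4096/335 C=5120/423] → run C
t=25: vr[A=4096/335 C=2048/141] → run A
t=26: vr[A=1024/67 C=2048/141] → run C
t=27: vr[A=1024/67] → run A
t=28: vr[A=6144/335] → run A
t=29: vr[A=7168/335] → run A
t=30: (idle)
t=31: (idle)
t=32: (idle)

vruntime(D, start of tick 11) = 1024/263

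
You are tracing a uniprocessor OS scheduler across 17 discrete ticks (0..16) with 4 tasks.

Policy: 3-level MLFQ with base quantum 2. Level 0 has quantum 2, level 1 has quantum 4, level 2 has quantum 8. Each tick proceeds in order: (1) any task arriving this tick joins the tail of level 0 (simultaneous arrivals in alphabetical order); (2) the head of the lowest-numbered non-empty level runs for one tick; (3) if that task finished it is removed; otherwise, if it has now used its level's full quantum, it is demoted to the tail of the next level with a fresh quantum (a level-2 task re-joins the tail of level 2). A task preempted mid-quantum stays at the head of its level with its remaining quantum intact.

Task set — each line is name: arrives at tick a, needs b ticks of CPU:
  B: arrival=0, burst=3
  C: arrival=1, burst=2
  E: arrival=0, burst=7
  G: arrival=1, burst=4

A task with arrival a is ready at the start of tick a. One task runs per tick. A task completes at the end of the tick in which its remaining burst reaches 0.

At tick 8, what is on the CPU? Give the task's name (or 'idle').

t=0: L0/L1/L2 = BE/-/- → run B
t=1: L0/L1/L2 = BECG/-/- → run B
t=2: L0/L1/L2 = ECG/B/- → run E
t=3: L0/L1/L2 = ECG/B/- → run E
t=4: L0/L1/L2 = CG/BE/- → run C
t=5: L0/L1/L2 = CG/BE/- → run C
t=6: L0/L1/L2 = G/BE/- → run G
t=7: L0/L1/L2 = G/BE/- → run G
t=8: L0/L1/L2 = -/BEG/- → run B
t=9: L0/L1/L2 = -/EG/- → run E
t=10: L0/L1/L2 = -/EG/- → run E
t=11: L0/L1/L2 = -/EG/- → run E
t=12: L0/L1/L2 = -/EG/- → run E
t=13: L0/L1/L2 = -/G/E → run G
t=14: L0/L1/L2 = -/G/E → run G
t=15: L0/L1/L2 = -/-/E → run E
t=16: (idle)

running at tick 8 = B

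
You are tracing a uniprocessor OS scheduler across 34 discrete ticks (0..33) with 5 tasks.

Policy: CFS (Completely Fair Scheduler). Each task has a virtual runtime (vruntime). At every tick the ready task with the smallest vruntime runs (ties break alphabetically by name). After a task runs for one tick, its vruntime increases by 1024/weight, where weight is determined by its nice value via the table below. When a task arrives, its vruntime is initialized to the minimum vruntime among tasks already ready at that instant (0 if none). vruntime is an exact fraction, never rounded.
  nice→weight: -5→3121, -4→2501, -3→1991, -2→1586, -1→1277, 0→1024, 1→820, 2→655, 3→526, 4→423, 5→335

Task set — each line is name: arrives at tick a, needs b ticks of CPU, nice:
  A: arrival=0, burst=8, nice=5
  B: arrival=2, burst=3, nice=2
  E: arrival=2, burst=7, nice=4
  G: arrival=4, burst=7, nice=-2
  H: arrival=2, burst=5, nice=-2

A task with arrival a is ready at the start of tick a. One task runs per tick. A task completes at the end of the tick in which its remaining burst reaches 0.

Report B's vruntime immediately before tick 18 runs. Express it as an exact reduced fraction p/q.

t=0: vr[A=0] → run A
t=1: vr[A=1024/335] → run A
t=2: vr[A=2048/335 B=2048/335 E=2048/335 H=2048/335] → run A
t=3: vr[A=3072/335 B=2048/335 E=2048/335 H=2048/335] → run B
t=4: vr[A=3072/335 B=336896/43885 E=2048/335 G=2048/335 H=2048/335] → run E
t=5: vr[A=3072/335 B=336896/43885 E=1209344/141705 G=2048/335 H=2048/335] → run G
t=6: vr[A=3072/335 B=336896/43885 E=1209344/141705 G=1795584/265655 H=2048/335] → run H
t=7: vr[A=3072/335 B=336896/43885 E=1209344/141705 G=1795584/265655 H=1795584/265655] → run G
t=8: vr[A=3072/335 B=336896/43885 E=1209344/141705 G=1967104/265655 H=1795584/265655] → run H
t=9: vr[A=3072/335 B=336896/43885 E=1209344/141705 G=1967104/265655 H=1967104/265655] → run G
t=10: vr[A=3072/335 B=336896/43885 E=1209344/141705 G=2138624/265655 H=1967104/265655] → run H
t=11: vr[A=3072/335 B=336896/43885 E=1209344/141705 G=2138624/265655 H=2138624/265655] → run B
t=12: vr[A=3072/335 B=405504/43885 E=1209344/141705 G=2138624/265655 H=2138624/265655] → run G
t=13: vr[A=3072/335 B=405504/43885 E=1209344/141705 G=2310144/265655 H=2138624/265655] → run H
t=14: vr[A=3072/335 B=405504/43885 E=1209344/141705 G=2310144/265655 H=2310144/265655] → run E
t=15: vr[A=3072/335 B=405504/43885 E=1552384/141705 G=2310144/265655 H=2310144/265655] → run G
t=16: vr[A=3072/335 B=405504/43885 E=1552384/141705 G=2481664/265655 H=2310144/265655] → run H
t=17: vr[A=3072/335 B=405504/43885 E=1552384/141705 G=2481664/265655] → run A
t=18: vr[A=4096/335 B=405504/43885 E=1552384/141705 G=2481664/265655] → run B
t=19: vr[A=4096/335 E=1552384/141705 G=2481664/265655] → run G
t=20: vr[A=4096/335 E=1552384/141705 G=2653184/265655] → run G
t=21: vr[A=4096/335 E=1552384/141705] → run E
t=22: vr[A=4096/335 E=631808/47235] → run A
t=23: vr[A=1024/67 E=631808/47235] → run E
t=24: vr[A=1024/67 E=2238464/141705] → run A
t=25: vr[A=6144/335 E=2238464/141705] → run E
t=26: vr[A=6144/335 E=2581504/141705] → run E
t=27: vr[A=6144/335 E=974848/47235] → run A
t=28: vr[A=7168/335 E=974848/47235] → run E
t=29: vr[A=7168/335] → run A
t=30: (idle)
t=31: (idle)
t=32: (idle)
t=33: (idle)

vruntime(B, start of tick 18) = 405504/43885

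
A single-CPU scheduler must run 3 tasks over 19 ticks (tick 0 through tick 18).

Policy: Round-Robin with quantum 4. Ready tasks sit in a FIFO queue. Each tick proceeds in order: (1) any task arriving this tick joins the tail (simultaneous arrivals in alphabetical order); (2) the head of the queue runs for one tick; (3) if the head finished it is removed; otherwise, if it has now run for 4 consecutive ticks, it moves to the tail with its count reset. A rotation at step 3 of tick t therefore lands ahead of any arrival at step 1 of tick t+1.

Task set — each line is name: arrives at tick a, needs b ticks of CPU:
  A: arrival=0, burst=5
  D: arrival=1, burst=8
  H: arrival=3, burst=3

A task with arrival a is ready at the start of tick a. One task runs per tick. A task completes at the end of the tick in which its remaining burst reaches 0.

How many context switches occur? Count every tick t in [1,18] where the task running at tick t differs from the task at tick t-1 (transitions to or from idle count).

context switches = 5

t=0: queue=[A] q_used=0 → run A
t=1: queue=[A,D] q_used=1 → run A
t=2: queue=[A,D] q_used=2 → run A
t=3: queue=[A,D,H] q_used=3 → run A
t=4: queue=[D,H,A] q_used=0 → run D
t=5: queue=[D,H,A] q_used=1 → run D
t=6: queue=[D,H,A] q_used=2 → run D
t=7: queue=[D,H,A] q_used=3 → run D
t=8: queue=[H,A,D] q_used=0 → run H
t=9: queue=[H,A,D] q_used=1 → run H
t=10: queue=[H,A,D] q_used=2 → run H
t=11: queue=[A,D] q_used=0 → run A
t=12: queue=[D] q_used=0 → run D
t=13: queue=[D] q_used=1 → run D
t=14: queue=[D] q_used=2 → run D
t=15: queue=[D] q_used=3 → run D
t=16: (idle)
t=17: (idle)
t=18: (idle)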